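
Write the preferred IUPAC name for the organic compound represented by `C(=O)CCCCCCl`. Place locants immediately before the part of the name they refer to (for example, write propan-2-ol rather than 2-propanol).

6-chlorohexanal

Counting along the main chain through the –CHO group gives 6 carbons: the parent is hexane.
The highest-priority functional group is an aldehyde (terminal –CHO), so the name ends in -al.
Choose the numbering such that the aldehyde carbon is C-1 by definition.
This places a chloro group at C-6.
Putting it together: 6-chlorohexanal.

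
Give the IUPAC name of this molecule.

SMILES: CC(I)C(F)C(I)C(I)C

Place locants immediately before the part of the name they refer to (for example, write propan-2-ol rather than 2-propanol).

The parent chain contains 6 carbons (hexane).
Choose the numbering such that the locant sets are identical either way, so the alphabetically earlier fluoro substituent takes the lower locant (3 rather than 4).
With this numbering: a fluoro group at C-3; iodo groups at C-2 and C-4 and C-5.
The substituents are ordered alphabetically, ignoring any di-/tri- multipliers.
Assembling the pieces gives 3-fluoro-2,4,5-triiodohexane.

3-fluoro-2,4,5-triiodohexane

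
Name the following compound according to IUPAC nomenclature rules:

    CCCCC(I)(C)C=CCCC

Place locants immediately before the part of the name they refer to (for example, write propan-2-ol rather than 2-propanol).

The longest carbon chain that includes the multiple bond has 10 carbons, so the parent hydride is decane.
The chain contains a C=C double bond, so the unsaturation ending is -ene.
The numbering direction is chosen so that numbering from this end puts the double bond at C-4 rather than C-6.
This places the double bond between C-4 and C-5; an iodo group at C-6; a methyl group at C-6.
Prefixes are listed alphabetically: iodo, methyl.
The name is 6-iodo-6-methyldec-4-ene.

6-iodo-6-methyldec-4-ene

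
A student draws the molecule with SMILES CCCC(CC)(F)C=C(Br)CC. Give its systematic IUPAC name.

3-bromo-5-ethyl-5-fluorooct-3-ene

The longest chain bearing the multiple bond is 8 carbons long (octane).
There is one C=C double bond, indicated by the ending -ene.
Number the chain so that numbering from this end puts the double bond at C-3 rather than C-5.
That gives the double bond between C-3 and C-4; a bromo group at C-3; an ethyl group at C-5; a fluoro group at C-5.
Substituent prefixes are cited in alphabetical order (multiplying prefixes like di-/tri- are ignored for ordering).
Putting it together: 3-bromo-5-ethyl-5-fluorooct-3-ene.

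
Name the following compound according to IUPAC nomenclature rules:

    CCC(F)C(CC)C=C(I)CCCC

Counting along the main chain through the multiple bond gives 10 carbons: the parent is decane.
The chain contains a C=C double bond, so the unsaturation ending is -ene.
The numbering direction is chosen so that the substituent locant set {3,4,6} is lower than {5,7,8} at the first point of difference.
That gives the double bond between C-5 and C-6; an ethyl group at C-4; a fluoro group at C-3; an iodo group at C-6.
Prefixes are listed alphabetically: ethyl, fluoro, iodo.
The name is 4-ethyl-3-fluoro-6-iododec-5-ene.

4-ethyl-3-fluoro-6-iododec-5-ene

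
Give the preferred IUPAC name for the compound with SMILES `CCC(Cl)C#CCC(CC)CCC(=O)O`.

8-chloro-4-ethyldec-6-ynoic acid

Counting along the main chain through the –COOH group and the multiple bond gives 10 carbons: the parent is decane.
The highest-priority functional group is a carboxylic acid (terminal –COOH), so the name ends in -oic acid.
There is one C≡C triple bond, indicated by the ending -yne.
Choose the numbering such that the carboxylic acid carbon is C-1 by definition.
This places the triple bond between C-6 and C-7; a chloro group at C-8; an ethyl group at C-4.
Prefixes are listed alphabetically: chloro, ethyl.
Putting it together: 8-chloro-4-ethyldec-6-ynoic acid.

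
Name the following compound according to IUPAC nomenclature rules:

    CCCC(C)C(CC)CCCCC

The longest carbon chain is 10 atoms: the parent is decane.
The numbering direction is chosen so that the substituent locant set {4,5} is lower than {6,7} at the first point of difference.
That gives an ethyl group at C-5; a methyl group at C-4.
Substituent prefixes are cited in alphabetical order (multiplying prefixes like di-/tri- are ignored for ordering).
The name is 5-ethyl-4-methyldecane.

5-ethyl-4-methyldecane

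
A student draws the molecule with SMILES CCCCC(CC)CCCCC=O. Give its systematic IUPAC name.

Counting along the main chain through the –CHO group gives 10 carbons: the parent is decane.
The principal characteristic group is an aldehyde (terminal –CHO), named with the suffix -al.
The numbering direction is chosen so that the aldehyde carbon is C-1 by definition.
This places an ethyl group at C-6.
Assembling the pieces gives 6-ethyldecanal.

6-ethyldecanal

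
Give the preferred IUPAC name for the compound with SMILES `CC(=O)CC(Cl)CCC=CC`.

4-chloronon-7-en-2-one

The longest chain bearing the carbonyl and the multiple bond is 9 carbons long (nonane).
A ketone (C=O on an internal carbon) is the principal characteristic group, giving the suffix -one.
A C=C double bond in the chain gives the infix -ene-.
The numbering direction is chosen so that numbering from this end puts the carbonyl group at C-2 rather than C-8.
That gives the carbonyl at C-2; the double bond between C-7 and C-8; a chloro group at C-4.
Assembling the pieces gives 4-chloronon-7-en-2-one.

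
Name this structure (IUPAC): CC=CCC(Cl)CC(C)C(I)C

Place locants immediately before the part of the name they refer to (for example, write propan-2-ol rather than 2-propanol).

The longest chain bearing the multiple bond is 9 carbons long (nonane).
A C=C double bond in the chain gives the infix -ene-.
Choose the numbering such that numbering from this end puts the double bond at C-2 rather than C-7.
That gives the double bond between C-2 and C-3; a chloro group at C-5; an iodo group at C-8; a methyl group at C-7.
Substituent prefixes are cited in alphabetical order (multiplying prefixes like di-/tri- are ignored for ordering).
Putting it together: 5-chloro-8-iodo-7-methylnon-2-ene.

5-chloro-8-iodo-7-methylnon-2-ene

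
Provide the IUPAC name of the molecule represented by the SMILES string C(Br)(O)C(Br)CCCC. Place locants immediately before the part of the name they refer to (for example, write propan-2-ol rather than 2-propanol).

1,2-dibromohexan-1-ol

The longest carbon chain that includes the –OH group has 6 carbons, so the parent hydride is hexane.
The principal characteristic group is an alcohol (–OH), named with the suffix -ol.
Choose the numbering such that numbering from this end puts the hydroxyl group at C-1 rather than C-6.
This places the hydroxyl at C-1; bromo groups at C-1 and C-2.
Putting it together: 1,2-dibromohexan-1-ol.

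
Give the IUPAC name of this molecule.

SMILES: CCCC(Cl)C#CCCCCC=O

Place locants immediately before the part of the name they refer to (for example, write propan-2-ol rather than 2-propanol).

8-chloroundec-6-ynal

The longest carbon chain that includes the –CHO group and the multiple bond has 11 carbons, so the parent hydride is undecane.
An aldehyde (terminal –CHO) is the principal characteristic group, giving the suffix -al.
There is one C≡C triple bond, indicated by the ending -yne.
Number the chain so that the aldehyde carbon is C-1 by definition.
That gives the triple bond between C-6 and C-7; a chloro group at C-8.
Putting it together: 8-chloroundec-6-ynal.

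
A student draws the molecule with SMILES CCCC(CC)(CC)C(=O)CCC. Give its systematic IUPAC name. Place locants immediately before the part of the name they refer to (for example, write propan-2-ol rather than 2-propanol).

The longest chain bearing the carbonyl is 8 carbons long (octane).
A ketone (C=O on an internal carbon) is the principal characteristic group, giving the suffix -one.
Number the chain so that numbering from this end puts the carbonyl group at C-4 rather than C-5.
That gives the carbonyl at C-4; two ethyl groups at C-5.
Assembling the pieces gives 5,5-diethyloctan-4-one.

5,5-diethyloctan-4-one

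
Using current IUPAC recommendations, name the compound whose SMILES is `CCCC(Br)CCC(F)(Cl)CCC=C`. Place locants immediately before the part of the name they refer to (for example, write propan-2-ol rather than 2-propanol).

8-bromo-5-chloro-5-fluoroundec-1-ene

The longest chain bearing the multiple bond is 11 carbons long (undecane).
A C=C double bond in the chain gives the infix -ene-.
Choose the numbering such that numbering from this end puts the double bond at C-1 rather than C-10.
This places the double bond between C-1 and C-2; a bromo group at C-8; a chloro group at C-5; a fluoro group at C-5.
Substituent prefixes are cited in alphabetical order (multiplying prefixes like di-/tri- are ignored for ordering).
The name is 8-bromo-5-chloro-5-fluoroundec-1-ene.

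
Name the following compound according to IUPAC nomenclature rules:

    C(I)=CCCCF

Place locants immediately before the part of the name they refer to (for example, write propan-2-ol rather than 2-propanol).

5-fluoro-1-iodopent-1-ene

The longest carbon chain that includes the multiple bond has 5 carbons, so the parent hydride is pentane.
A C=C double bond in the chain gives the infix -ene-.
Number the chain so that numbering from this end puts the double bond at C-1 rather than C-4.
That gives the double bond between C-1 and C-2; a fluoro group at C-5; an iodo group at C-1.
Substituent prefixes are cited in alphabetical order (multiplying prefixes like di-/tri- are ignored for ordering).
The name is 5-fluoro-1-iodopent-1-ene.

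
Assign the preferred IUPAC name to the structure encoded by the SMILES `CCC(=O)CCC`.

Counting along the main chain through the carbonyl gives 6 carbons: the parent is hexane.
The highest-priority functional group is a ketone (C=O on an internal carbon), so the name ends in -one.
The numbering direction is chosen so that numbering from this end puts the carbonyl group at C-3 rather than C-4.
This places the carbonyl at C-3.
The name is hexan-3-one.

hexan-3-one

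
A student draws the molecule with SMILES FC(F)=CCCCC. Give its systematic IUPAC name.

1,1-difluorohex-1-ene

The longest chain bearing the multiple bond is 6 carbons long (hexane).
A C=C double bond in the chain gives the infix -ene-.
Choose the numbering such that numbering from this end puts the double bond at C-1 rather than C-5.
That gives the double bond between C-1 and C-2; two fluoro groups at C-1.
The name is 1,1-difluorohex-1-ene.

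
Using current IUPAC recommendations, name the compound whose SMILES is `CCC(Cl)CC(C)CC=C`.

6-chloro-4-methyloct-1-ene

The longest carbon chain that includes the multiple bond has 8 carbons, so the parent hydride is octane.
There is one C=C double bond, indicated by the ending -ene.
Choose the numbering such that numbering from this end puts the double bond at C-1 rather than C-7.
With this numbering: the double bond between C-1 and C-2; a chloro group at C-6; a methyl group at C-4.
Prefixes are listed alphabetically: chloro, methyl.
The name is 6-chloro-4-methyloct-1-ene.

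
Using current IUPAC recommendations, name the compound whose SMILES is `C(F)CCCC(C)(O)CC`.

7-fluoro-3-methylheptan-3-ol

The longest carbon chain that includes the –OH group has 7 carbons, so the parent hydride is heptane.
The principal characteristic group is an alcohol (–OH), named with the suffix -ol.
Choose the numbering such that numbering from this end puts the hydroxyl group at C-3 rather than C-5.
This places the hydroxyl at C-3; a fluoro group at C-7; a methyl group at C-3.
Substituent prefixes are cited in alphabetical order (multiplying prefixes like di-/tri- are ignored for ordering).
Putting it together: 7-fluoro-3-methylheptan-3-ol.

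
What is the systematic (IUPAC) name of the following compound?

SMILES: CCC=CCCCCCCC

undec-3-ene

The longest carbon chain that includes the multiple bond has 11 carbons, so the parent hydride is undecane.
The chain contains a C=C double bond, so the unsaturation ending is -ene.
The numbering direction is chosen so that numbering from this end puts the double bond at C-3 rather than C-8.
This places the double bond between C-3 and C-4.
Putting it together: undec-3-ene.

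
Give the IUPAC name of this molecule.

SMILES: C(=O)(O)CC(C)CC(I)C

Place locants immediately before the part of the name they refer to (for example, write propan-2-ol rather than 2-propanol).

Counting along the main chain through the –COOH group gives 6 carbons: the parent is hexane.
A carboxylic acid (terminal –COOH) is the principal characteristic group, giving the suffix -oic acid.
The numbering direction is chosen so that the carboxylic acid carbon is C-1 by definition.
With this numbering: an iodo group at C-5; a methyl group at C-3.
Substituent prefixes are cited in alphabetical order (multiplying prefixes like di-/tri- are ignored for ordering).
The name is 5-iodo-3-methylhexanoic acid.

5-iodo-3-methylhexanoic acid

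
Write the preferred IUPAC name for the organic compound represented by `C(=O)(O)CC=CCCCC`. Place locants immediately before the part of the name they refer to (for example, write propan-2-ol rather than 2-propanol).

The longest chain bearing the –COOH group and the multiple bond is 8 carbons long (octane).
The highest-priority functional group is a carboxylic acid (terminal –COOH), so the name ends in -oic acid.
The chain contains a C=C double bond, so the unsaturation ending is -ene.
Choose the numbering such that the carboxylic acid carbon is C-1 by definition.
That gives the double bond between C-3 and C-4.
Assembling the pieces gives oct-3-enoic acid.

oct-3-enoic acid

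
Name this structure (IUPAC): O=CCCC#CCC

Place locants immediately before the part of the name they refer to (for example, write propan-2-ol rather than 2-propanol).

hept-4-ynal

Counting along the main chain through the –CHO group and the multiple bond gives 7 carbons: the parent is heptane.
The highest-priority functional group is an aldehyde (terminal –CHO), so the name ends in -al.
A C≡C triple bond in the chain gives the infix -yne-.
Number the chain so that the aldehyde carbon is C-1 by definition.
This places the triple bond between C-4 and C-5.
Assembling the pieces gives hept-4-ynal.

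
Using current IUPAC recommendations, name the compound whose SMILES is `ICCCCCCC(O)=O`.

7-iodoheptanoic acid

The longest carbon chain that includes the –COOH group has 7 carbons, so the parent hydride is heptane.
The highest-priority functional group is a carboxylic acid (terminal –COOH), so the name ends in -oic acid.
The numbering direction is chosen so that the carboxylic acid carbon is C-1 by definition.
This places an iodo group at C-7.
The name is 7-iodoheptanoic acid.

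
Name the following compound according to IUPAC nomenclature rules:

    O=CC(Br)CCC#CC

2-bromohept-5-ynal

The longest carbon chain that includes the –CHO group and the multiple bond has 7 carbons, so the parent hydride is heptane.
An aldehyde (terminal –CHO) is the principal characteristic group, giving the suffix -al.
A C≡C triple bond in the chain gives the infix -yne-.
Choose the numbering such that the aldehyde carbon is C-1 by definition.
This places the triple bond between C-5 and C-6; a bromo group at C-2.
Assembling the pieces gives 2-bromohept-5-ynal.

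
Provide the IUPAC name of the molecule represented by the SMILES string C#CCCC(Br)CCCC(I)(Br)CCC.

The longest carbon chain that includes the multiple bond has 12 carbons, so the parent hydride is dodecane.
A C≡C triple bond in the chain gives the infix -yne-.
Number the chain so that numbering from this end puts the triple bond at C-1 rather than C-11.
That gives the triple bond between C-1 and C-2; bromo groups at C-5 and C-9; an iodo group at C-9.
The substituents are ordered alphabetically, ignoring any di-/tri- multipliers.
Putting it together: 5,9-dibromo-9-iodododec-1-yne.

5,9-dibromo-9-iodododec-1-yne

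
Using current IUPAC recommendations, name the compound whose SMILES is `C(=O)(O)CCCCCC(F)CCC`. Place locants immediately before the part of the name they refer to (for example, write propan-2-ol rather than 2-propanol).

Counting along the main chain through the –COOH group gives 10 carbons: the parent is decane.
The principal characteristic group is a carboxylic acid (terminal –COOH), named with the suffix -oic acid.
Number the chain so that the carboxylic acid carbon is C-1 by definition.
With this numbering: a fluoro group at C-7.
Putting it together: 7-fluorodecanoic acid.

7-fluorodecanoic acid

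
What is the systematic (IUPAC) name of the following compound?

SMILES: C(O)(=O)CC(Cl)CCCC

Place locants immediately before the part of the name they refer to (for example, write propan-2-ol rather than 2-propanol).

The longest carbon chain that includes the –COOH group has 7 carbons, so the parent hydride is heptane.
A carboxylic acid (terminal –COOH) is the principal characteristic group, giving the suffix -oic acid.
The numbering direction is chosen so that the carboxylic acid carbon is C-1 by definition.
With this numbering: a chloro group at C-3.
The name is 3-chloroheptanoic acid.

3-chloroheptanoic acid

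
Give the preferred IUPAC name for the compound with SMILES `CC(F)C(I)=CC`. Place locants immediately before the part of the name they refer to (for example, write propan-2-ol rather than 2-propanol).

4-fluoro-3-iodopent-2-ene

Counting along the main chain through the multiple bond gives 5 carbons: the parent is pentane.
A C=C double bond in the chain gives the infix -ene-.
Choose the numbering such that numbering from this end puts the double bond at C-2 rather than C-3.
This places the double bond between C-2 and C-3; a fluoro group at C-4; an iodo group at C-3.
The substituents are ordered alphabetically, ignoring any di-/tri- multipliers.
Assembling the pieces gives 4-fluoro-3-iodopent-2-ene.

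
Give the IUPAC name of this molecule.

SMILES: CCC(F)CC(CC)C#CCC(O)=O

The longest chain bearing the –COOH group and the multiple bond is 9 carbons long (nonane).
The principal characteristic group is a carboxylic acid (terminal –COOH), named with the suffix -oic acid.
A C≡C triple bond in the chain gives the infix -yne-.
The numbering direction is chosen so that the carboxylic acid carbon is C-1 by definition.
That gives the triple bond between C-3 and C-4; an ethyl group at C-5; a fluoro group at C-7.
Prefixes are listed alphabetically: ethyl, fluoro.
Putting it together: 5-ethyl-7-fluoronon-3-ynoic acid.

5-ethyl-7-fluoronon-3-ynoic acid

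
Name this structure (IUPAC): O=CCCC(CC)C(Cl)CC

5-chloro-4-ethylheptanal

The longest carbon chain that includes the –CHO group has 7 carbons, so the parent hydride is heptane.
An aldehyde (terminal –CHO) is the principal characteristic group, giving the suffix -al.
Number the chain so that the aldehyde carbon is C-1 by definition.
That gives a chloro group at C-5; an ethyl group at C-4.
Prefixes are listed alphabetically: chloro, ethyl.
Putting it together: 5-chloro-4-ethylheptanal.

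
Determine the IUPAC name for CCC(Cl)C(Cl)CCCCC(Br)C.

The parent chain contains 10 carbons (decane).
The numbering direction is chosen so that the substituent locant set {2,7,8} is lower than {3,4,9} at the first point of difference.
With this numbering: a bromo group at C-2; chloro groups at C-7 and C-8.
The substituents are ordered alphabetically, ignoring any di-/tri- multipliers.
The name is 2-bromo-7,8-dichlorodecane.

2-bromo-7,8-dichlorodecane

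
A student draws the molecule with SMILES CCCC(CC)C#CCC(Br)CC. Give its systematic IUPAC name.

3-bromo-7-ethyldec-5-yne

The longest carbon chain that includes the multiple bond has 10 carbons, so the parent hydride is decane.
A C≡C triple bond in the chain gives the infix -yne-.
Choose the numbering such that the substituent locant set {3,7} is lower than {4,8} at the first point of difference.
This places the triple bond between C-5 and C-6; a bromo group at C-3; an ethyl group at C-7.
Prefixes are listed alphabetically: bromo, ethyl.
The name is 3-bromo-7-ethyldec-5-yne.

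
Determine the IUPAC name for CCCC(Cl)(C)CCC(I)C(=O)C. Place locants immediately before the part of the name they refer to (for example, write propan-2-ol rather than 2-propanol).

The longest chain bearing the carbonyl is 9 carbons long (nonane).
A ketone (C=O on an internal carbon) is the principal characteristic group, giving the suffix -one.
The numbering direction is chosen so that numbering from this end puts the carbonyl group at C-2 rather than C-8.
That gives the carbonyl at C-2; a chloro group at C-6; an iodo group at C-3; a methyl group at C-6.
Prefixes are listed alphabetically: chloro, iodo, methyl.
The name is 6-chloro-3-iodo-6-methylnonan-2-one.

6-chloro-3-iodo-6-methylnonan-2-one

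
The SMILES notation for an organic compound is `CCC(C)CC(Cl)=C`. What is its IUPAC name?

The longest carbon chain that includes the multiple bond has 6 carbons, so the parent hydride is hexane.
There is one C=C double bond, indicated by the ending -ene.
Number the chain so that numbering from this end puts the double bond at C-1 rather than C-5.
With this numbering: the double bond between C-1 and C-2; a chloro group at C-2; a methyl group at C-4.
Substituent prefixes are cited in alphabetical order (multiplying prefixes like di-/tri- are ignored for ordering).
The name is 2-chloro-4-methylhex-1-ene.

2-chloro-4-methylhex-1-ene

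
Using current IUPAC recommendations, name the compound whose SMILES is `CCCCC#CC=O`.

The longest carbon chain that includes the –CHO group and the multiple bond has 7 carbons, so the parent hydride is heptane.
The principal characteristic group is an aldehyde (terminal –CHO), named with the suffix -al.
The chain contains a C≡C triple bond, so the unsaturation ending is -yne.
The numbering direction is chosen so that the aldehyde carbon is C-1 by definition.
This places the triple bond between C-2 and C-3.
The name is hept-2-ynal.

hept-2-ynal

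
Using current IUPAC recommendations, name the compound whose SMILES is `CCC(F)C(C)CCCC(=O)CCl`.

1-chloro-7-fluoro-6-methylnonan-2-one

Counting along the main chain through the carbonyl gives 9 carbons: the parent is nonane.
The principal characteristic group is a ketone (C=O on an internal carbon), named with the suffix -one.
Number the chain so that numbering from this end puts the carbonyl group at C-2 rather than C-8.
That gives the carbonyl at C-2; a chloro group at C-1; a fluoro group at C-7; a methyl group at C-6.
Prefixes are listed alphabetically: chloro, fluoro, methyl.
Assembling the pieces gives 1-chloro-7-fluoro-6-methylnonan-2-one.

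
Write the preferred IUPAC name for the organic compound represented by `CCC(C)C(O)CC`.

Counting along the main chain through the –OH group gives 6 carbons: the parent is hexane.
An alcohol (–OH) is the principal characteristic group, giving the suffix -ol.
Number the chain so that numbering from this end puts the hydroxyl group at C-3 rather than C-4.
This places the hydroxyl at C-3; a methyl group at C-4.
Putting it together: 4-methylhexan-3-ol.

4-methylhexan-3-ol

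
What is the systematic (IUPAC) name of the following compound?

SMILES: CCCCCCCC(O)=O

octanoic acid

The longest carbon chain that includes the –COOH group has 8 carbons, so the parent hydride is octane.
A carboxylic acid (terminal –COOH) is the principal characteristic group, giving the suffix -oic acid.
The numbering direction is chosen so that the carboxylic acid carbon is C-1 by definition.
The name is octanoic acid.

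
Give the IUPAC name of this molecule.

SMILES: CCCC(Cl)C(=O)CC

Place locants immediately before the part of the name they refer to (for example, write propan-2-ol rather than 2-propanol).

The longest chain bearing the carbonyl is 7 carbons long (heptane).
A ketone (C=O on an internal carbon) is the principal characteristic group, giving the suffix -one.
The numbering direction is chosen so that numbering from this end puts the carbonyl group at C-3 rather than C-5.
With this numbering: the carbonyl at C-3; a chloro group at C-4.
Assembling the pieces gives 4-chloroheptan-3-one.

4-chloroheptan-3-one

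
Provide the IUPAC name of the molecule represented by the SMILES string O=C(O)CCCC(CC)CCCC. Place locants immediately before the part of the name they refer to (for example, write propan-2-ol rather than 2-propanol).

Counting along the main chain through the –COOH group gives 9 carbons: the parent is nonane.
A carboxylic acid (terminal –COOH) is the principal characteristic group, giving the suffix -oic acid.
The numbering direction is chosen so that the carboxylic acid carbon is C-1 by definition.
This places an ethyl group at C-5.
Assembling the pieces gives 5-ethylnonanoic acid.

5-ethylnonanoic acid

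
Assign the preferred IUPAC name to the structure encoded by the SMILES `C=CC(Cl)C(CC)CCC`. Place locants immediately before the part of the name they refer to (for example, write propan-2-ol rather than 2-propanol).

3-chloro-4-ethylhept-1-ene

The longest carbon chain that includes the multiple bond has 7 carbons, so the parent hydride is heptane.
The chain contains a C=C double bond, so the unsaturation ending is -ene.
The numbering direction is chosen so that numbering from this end puts the double bond at C-1 rather than C-6.
This places the double bond between C-1 and C-2; a chloro group at C-3; an ethyl group at C-4.
Substituent prefixes are cited in alphabetical order (multiplying prefixes like di-/tri- are ignored for ordering).
Putting it together: 3-chloro-4-ethylhept-1-ene.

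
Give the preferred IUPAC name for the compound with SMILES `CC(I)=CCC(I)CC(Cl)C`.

7-chloro-2,5-diiodooct-2-ene

The longest chain bearing the multiple bond is 8 carbons long (octane).
A C=C double bond in the chain gives the infix -ene-.
Number the chain so that numbering from this end puts the double bond at C-2 rather than C-6.
That gives the double bond between C-2 and C-3; a chloro group at C-7; iodo groups at C-2 and C-5.
Prefixes are listed alphabetically: chloro, iodo.
Putting it together: 7-chloro-2,5-diiodooct-2-ene.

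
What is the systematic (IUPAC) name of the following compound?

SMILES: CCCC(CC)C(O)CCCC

The longest carbon chain that includes the –OH group has 9 carbons, so the parent hydride is nonane.
An alcohol (–OH) is the principal characteristic group, giving the suffix -ol.
The numbering direction is chosen so that the substituent locant set {4} is lower than {6} at the first point of difference.
This places the hydroxyl at C-5; an ethyl group at C-4.
Assembling the pieces gives 4-ethylnonan-5-ol.

4-ethylnonan-5-ol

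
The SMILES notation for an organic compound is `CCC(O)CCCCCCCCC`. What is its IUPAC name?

dodecan-3-ol

Counting along the main chain through the –OH group gives 12 carbons: the parent is dodecane.
The highest-priority functional group is an alcohol (–OH), so the name ends in -ol.
Number the chain so that numbering from this end puts the hydroxyl group at C-3 rather than C-10.
That gives the hydroxyl at C-3.
Putting it together: dodecan-3-ol.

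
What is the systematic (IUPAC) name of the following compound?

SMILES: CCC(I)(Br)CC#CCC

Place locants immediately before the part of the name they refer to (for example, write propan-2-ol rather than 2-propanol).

6-bromo-6-iodooct-3-yne

The longest carbon chain that includes the multiple bond has 8 carbons, so the parent hydride is octane.
A C≡C triple bond in the chain gives the infix -yne-.
The numbering direction is chosen so that numbering from this end puts the triple bond at C-3 rather than C-5.
This places the triple bond between C-3 and C-4; a bromo group at C-6; an iodo group at C-6.
Substituent prefixes are cited in alphabetical order (multiplying prefixes like di-/tri- are ignored for ordering).
The name is 6-bromo-6-iodooct-3-yne.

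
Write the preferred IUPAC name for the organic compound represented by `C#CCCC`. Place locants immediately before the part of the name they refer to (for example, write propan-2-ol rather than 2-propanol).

pent-1-yne

The longest carbon chain that includes the multiple bond has 5 carbons, so the parent hydride is pentane.
The chain contains a C≡C triple bond, so the unsaturation ending is -yne.
The numbering direction is chosen so that numbering from this end puts the triple bond at C-1 rather than C-4.
This places the triple bond between C-1 and C-2.
The name is pent-1-yne.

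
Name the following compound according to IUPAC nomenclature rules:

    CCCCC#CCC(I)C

2-iodonon-4-yne

Counting along the main chain through the multiple bond gives 9 carbons: the parent is nonane.
There is one C≡C triple bond, indicated by the ending -yne.
Number the chain so that numbering from this end puts the triple bond at C-4 rather than C-5.
With this numbering: the triple bond between C-4 and C-5; an iodo group at C-2.
The name is 2-iodonon-4-yne.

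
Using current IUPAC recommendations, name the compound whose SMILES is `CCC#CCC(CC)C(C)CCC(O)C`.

The longest carbon chain that includes the –OH group and the multiple bond has 11 carbons, so the parent hydride is undecane.
The principal characteristic group is an alcohol (–OH), named with the suffix -ol.
A C≡C triple bond in the chain gives the infix -yne-.
Choose the numbering such that numbering from this end puts the hydroxyl group at C-2 rather than C-10.
With this numbering: the hydroxyl at C-2; the triple bond between C-8 and C-9; an ethyl group at C-6; a methyl group at C-5.
Substituent prefixes are cited in alphabetical order (multiplying prefixes like di-/tri- are ignored for ordering).
The name is 6-ethyl-5-methylundec-8-yn-2-ol.

6-ethyl-5-methylundec-8-yn-2-ol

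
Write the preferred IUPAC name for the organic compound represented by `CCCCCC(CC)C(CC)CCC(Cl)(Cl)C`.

2,2-dichloro-5,6-diethylundecane

The parent chain contains 11 carbons (undecane).
Number the chain so that the substituent locant set {2,2,5,6} is lower than {6,7,10,10} at the first point of difference.
This places two chloro groups at C-2; ethyl groups at C-5 and C-6.
The substituents are ordered alphabetically, ignoring any di-/tri- multipliers.
Putting it together: 2,2-dichloro-5,6-diethylundecane.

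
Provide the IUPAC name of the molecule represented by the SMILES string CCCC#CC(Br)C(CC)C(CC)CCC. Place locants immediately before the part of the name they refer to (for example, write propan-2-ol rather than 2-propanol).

6-bromo-7,8-diethylundec-4-yne

The longest carbon chain that includes the multiple bond has 11 carbons, so the parent hydride is undecane.
There is one C≡C triple bond, indicated by the ending -yne.
Choose the numbering such that numbering from this end puts the triple bond at C-4 rather than C-7.
This places the triple bond between C-4 and C-5; a bromo group at C-6; ethyl groups at C-7 and C-8.
Substituent prefixes are cited in alphabetical order (multiplying prefixes like di-/tri- are ignored for ordering).
Putting it together: 6-bromo-7,8-diethylundec-4-yne.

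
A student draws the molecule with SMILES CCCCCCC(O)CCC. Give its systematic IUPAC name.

The longest chain bearing the –OH group is 10 carbons long (decane).
The principal characteristic group is an alcohol (–OH), named with the suffix -ol.
Choose the numbering such that numbering from this end puts the hydroxyl group at C-4 rather than C-7.
This places the hydroxyl at C-4.
Assembling the pieces gives decan-4-ol.

decan-4-ol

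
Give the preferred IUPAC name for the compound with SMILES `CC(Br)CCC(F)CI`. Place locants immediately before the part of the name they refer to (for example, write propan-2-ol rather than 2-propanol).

The longest carbon chain is 6 atoms: the parent is hexane.
Number the chain so that the substituent locant set {1,2,5} is lower than {2,5,6} at the first point of difference.
This places a bromo group at C-5; a fluoro group at C-2; an iodo group at C-1.
Prefixes are listed alphabetically: bromo, fluoro, iodo.
Assembling the pieces gives 5-bromo-2-fluoro-1-iodohexane.

5-bromo-2-fluoro-1-iodohexane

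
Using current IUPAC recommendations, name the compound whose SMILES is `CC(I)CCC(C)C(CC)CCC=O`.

The longest carbon chain that includes the –CHO group has 9 carbons, so the parent hydride is nonane.
The highest-priority functional group is an aldehyde (terminal –CHO), so the name ends in -al.
Choose the numbering such that the aldehyde carbon is C-1 by definition.
That gives an ethyl group at C-4; an iodo group at C-8; a methyl group at C-5.
The substituents are ordered alphabetically, ignoring any di-/tri- multipliers.
Assembling the pieces gives 4-ethyl-8-iodo-5-methylnonanal.

4-ethyl-8-iodo-5-methylnonanal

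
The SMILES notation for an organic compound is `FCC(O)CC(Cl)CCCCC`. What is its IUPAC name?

4-chloro-1-fluorononan-2-ol

The longest carbon chain that includes the –OH group has 9 carbons, so the parent hydride is nonane.
The principal characteristic group is an alcohol (–OH), named with the suffix -ol.
Number the chain so that numbering from this end puts the hydroxyl group at C-2 rather than C-8.
With this numbering: the hydroxyl at C-2; a chloro group at C-4; a fluoro group at C-1.
Prefixes are listed alphabetically: chloro, fluoro.
Assembling the pieces gives 4-chloro-1-fluorononan-2-ol.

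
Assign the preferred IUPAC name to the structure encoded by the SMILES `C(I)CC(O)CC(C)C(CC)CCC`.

The longest chain bearing the –OH group is 9 carbons long (nonane).
The highest-priority functional group is an alcohol (–OH), so the name ends in -ol.
Number the chain so that numbering from this end puts the hydroxyl group at C-3 rather than C-7.
That gives the hydroxyl at C-3; an ethyl group at C-6; an iodo group at C-1; a methyl group at C-5.
Prefixes are listed alphabetically: ethyl, iodo, methyl.
Putting it together: 6-ethyl-1-iodo-5-methylnonan-3-ol.

6-ethyl-1-iodo-5-methylnonan-3-ol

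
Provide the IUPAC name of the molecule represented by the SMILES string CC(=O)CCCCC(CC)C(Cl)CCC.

The longest carbon chain that includes the carbonyl has 11 carbons, so the parent hydride is undecane.
The highest-priority functional group is a ketone (C=O on an internal carbon), so the name ends in -one.
Choose the numbering such that numbering from this end puts the carbonyl group at C-2 rather than C-10.
With this numbering: the carbonyl at C-2; a chloro group at C-8; an ethyl group at C-7.
Prefixes are listed alphabetically: chloro, ethyl.
The name is 8-chloro-7-ethylundecan-2-one.

8-chloro-7-ethylundecan-2-one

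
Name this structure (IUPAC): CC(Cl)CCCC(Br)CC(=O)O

Counting along the main chain through the –COOH group gives 8 carbons: the parent is octane.
The principal characteristic group is a carboxylic acid (terminal –COOH), named with the suffix -oic acid.
Choose the numbering such that the carboxylic acid carbon is C-1 by definition.
With this numbering: a bromo group at C-3; a chloro group at C-7.
The substituents are ordered alphabetically, ignoring any di-/tri- multipliers.
The name is 3-bromo-7-chlorooctanoic acid.

3-bromo-7-chlorooctanoic acid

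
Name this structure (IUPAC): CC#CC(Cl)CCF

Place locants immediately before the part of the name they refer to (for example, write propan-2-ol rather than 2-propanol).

4-chloro-6-fluorohex-2-yne

The longest chain bearing the multiple bond is 6 carbons long (hexane).
The chain contains a C≡C triple bond, so the unsaturation ending is -yne.
Choose the numbering such that numbering from this end puts the triple bond at C-2 rather than C-4.
With this numbering: the triple bond between C-2 and C-3; a chloro group at C-4; a fluoro group at C-6.
Prefixes are listed alphabetically: chloro, fluoro.
The name is 4-chloro-6-fluorohex-2-yne.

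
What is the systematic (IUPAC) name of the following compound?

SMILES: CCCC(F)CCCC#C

6-fluoronon-1-yne

The longest carbon chain that includes the multiple bond has 9 carbons, so the parent hydride is nonane.
The chain contains a C≡C triple bond, so the unsaturation ending is -yne.
Number the chain so that numbering from this end puts the triple bond at C-1 rather than C-8.
That gives the triple bond between C-1 and C-2; a fluoro group at C-6.
The name is 6-fluoronon-1-yne.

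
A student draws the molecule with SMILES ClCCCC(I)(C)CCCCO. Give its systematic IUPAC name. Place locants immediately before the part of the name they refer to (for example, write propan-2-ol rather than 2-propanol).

8-chloro-5-iodo-5-methyloctan-1-ol

Counting along the main chain through the –OH group gives 8 carbons: the parent is octane.
An alcohol (–OH) is the principal characteristic group, giving the suffix -ol.
The numbering direction is chosen so that numbering from this end puts the hydroxyl group at C-1 rather than C-8.
With this numbering: the hydroxyl at C-1; a chloro group at C-8; an iodo group at C-5; a methyl group at C-5.
Substituent prefixes are cited in alphabetical order (multiplying prefixes like di-/tri- are ignored for ordering).
Putting it together: 8-chloro-5-iodo-5-methyloctan-1-ol.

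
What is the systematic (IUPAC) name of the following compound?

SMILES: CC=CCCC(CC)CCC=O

Counting along the main chain through the –CHO group and the multiple bond gives 9 carbons: the parent is nonane.
The highest-priority functional group is an aldehyde (terminal –CHO), so the name ends in -al.
There is one C=C double bond, indicated by the ending -ene.
Choose the numbering such that the aldehyde carbon is C-1 by definition.
This places the double bond between C-7 and C-8; an ethyl group at C-4.
Putting it together: 4-ethylnon-7-enal.

4-ethylnon-7-enal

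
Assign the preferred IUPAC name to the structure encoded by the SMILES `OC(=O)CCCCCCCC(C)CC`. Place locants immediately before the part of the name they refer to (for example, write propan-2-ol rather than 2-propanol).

The longest chain bearing the –COOH group is 11 carbons long (undecane).
A carboxylic acid (terminal –COOH) is the principal characteristic group, giving the suffix -oic acid.
Number the chain so that the carboxylic acid carbon is C-1 by definition.
This places a methyl group at C-9.
The name is 9-methylundecanoic acid.

9-methylundecanoic acid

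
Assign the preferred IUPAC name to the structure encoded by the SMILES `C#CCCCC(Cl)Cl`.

The longest carbon chain that includes the multiple bond has 6 carbons, so the parent hydride is hexane.
The chain contains a C≡C triple bond, so the unsaturation ending is -yne.
Number the chain so that numbering from this end puts the triple bond at C-1 rather than C-5.
With this numbering: the triple bond between C-1 and C-2; two chloro groups at C-6.
Assembling the pieces gives 6,6-dichlorohex-1-yne.

6,6-dichlorohex-1-yne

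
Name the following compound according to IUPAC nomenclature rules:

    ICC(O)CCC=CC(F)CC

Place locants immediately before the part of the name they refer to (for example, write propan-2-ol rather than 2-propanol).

The longest chain bearing the –OH group and the multiple bond is 9 carbons long (nonane).
An alcohol (–OH) is the principal characteristic group, giving the suffix -ol.
The chain contains a C=C double bond, so the unsaturation ending is -ene.
The numbering direction is chosen so that numbering from this end puts the hydroxyl group at C-2 rather than C-8.
This places the hydroxyl at C-2; the double bond between C-5 and C-6; a fluoro group at C-7; an iodo group at C-1.
Substituent prefixes are cited in alphabetical order (multiplying prefixes like di-/tri- are ignored for ordering).
Assembling the pieces gives 7-fluoro-1-iodonon-5-en-2-ol.

7-fluoro-1-iodonon-5-en-2-ol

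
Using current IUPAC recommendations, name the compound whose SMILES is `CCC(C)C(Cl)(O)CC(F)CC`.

4-chloro-6-fluoro-3-methyloctan-4-ol

Counting along the main chain through the –OH group gives 8 carbons: the parent is octane.
The highest-priority functional group is an alcohol (–OH), so the name ends in -ol.
Number the chain so that numbering from this end puts the hydroxyl group at C-4 rather than C-5.
That gives the hydroxyl at C-4; a chloro group at C-4; a fluoro group at C-6; a methyl group at C-3.
The substituents are ordered alphabetically, ignoring any di-/tri- multipliers.
Putting it together: 4-chloro-6-fluoro-3-methyloctan-4-ol.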